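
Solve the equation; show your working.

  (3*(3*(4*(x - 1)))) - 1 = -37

Step 1. [(3*(3*(4*(x - 1)))) - 1 = -37] the outer -1 inverts by adding 1. So sub: 3*(3*(4*(x - 1))) = -36.
Step 2. [3*(3*(4*(x - 1))) = -36] 3·(inner) — divide through by 3. So div: 3*(4*(x - 1)) = -12.
Step 3. [3*(4*(x - 1)) = -12] divide by the outer 3 ⇒ div: 4*(x - 1) = -4.
Step 4. [4*(x - 1) = -4] 4 out front; divide by 4 ⇒ div: x - 1 = -1.
Step 5. [x - 1 = -1] the outer -1 inverts by adding 1 ⇒ sub: x = 0.

Answer: x ∈ {0}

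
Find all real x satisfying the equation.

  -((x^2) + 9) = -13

Step 1. [-((x^2) + 9) = -13] flip signs both sides ⇒ neg: (x^2) + 9 = 13.
Step 2. [(x^2) + 9 = 13] peel the +9: subtract 9 from each side ⇒ sub: x^2 = 4.
Step 3. [x^2 = 4] √ both sides: 4 ≥ 0 gives two branches ⇒ sqrt: x = 2 or -2.

Answer: x ∈ {-2, 2}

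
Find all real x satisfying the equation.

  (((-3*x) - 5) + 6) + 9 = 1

Step 1. [(((-3*x) - 5) + 6) + 9 = 1] the outer +9 inverts by subtracting 9 ⇒ sub: ((-3*x) - 5) + 6 = -8.
Step 2. [((-3*x) - 5) + 6 = -8] peel the +6: subtract 6 from each side ⇒ sub: (-3*x) - 5 = -14.
Step 3. [(-3*x) - 5 = -14] peel the -5: add 5 from each side ⇒ sub: -3*x = -9.
Step 4. [-3*x = -9] divide by the outer -3. So div: x = 3.

Answer: x ∈ {3}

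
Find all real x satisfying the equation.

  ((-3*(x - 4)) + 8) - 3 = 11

Step 1. [((-3*(x - 4)) + 8) - 3 = 11] add 3: x sits inside (… - 3), so sub: (-3*(x - 4)) + 8 = 14.
Step 2. [(-3*(x - 4)) + 8 = 14] the outer +8 inverts by subtracting 8. So sub: -3*(x - 4) = 6.
Step 3. [-3*(x - 4) = 6] divide by the outer -3. So div: x - 4 = -2.
Step 4. [x - 4 = -2] peel the -4: add 4 from each side, so sub: x = 2.

Answer: x ∈ {2}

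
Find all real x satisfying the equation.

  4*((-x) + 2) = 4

Step 1. [4*((-x) + 2) = 4] LHS = 4·(…); ÷4 both sides, so div: (-x) + 2 = 1.
Step 2. [(-x) + 2 = 1] the outer +2 inverts by subtracting 2 ⇒ sub: -x = -1.
Step 3. [-x = -1] flip signs both sides. So neg: x = 1.

Answer: x ∈ {1}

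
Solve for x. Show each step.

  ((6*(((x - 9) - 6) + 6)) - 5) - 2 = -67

Step 1. [((6*(((x - 9) - 6) + 6)) - 5) - 2 = -67] 2 comes off first (add 2). So sub: (6*(((x - 9) - 6) + 6)) - 5 = -65.
Step 2. [(6*(((x - 9) - 6) + 6)) - 5 = -65] the outer -5 inverts by adding 5, so sub: 6*(((x - 9) - 6) + 6) = -60.
Step 3. [6*(((x - 9) - 6) + 6) = -60] 6·(inner) — divide through by 6, so div: ((x - 9) - 6) + 6 = -10.
Step 4. [((x - 9) - 6) + 6 = -10] +6 is outermost — subtract 6 both sides. So sub: (x - 9) - 6 = -16.
Step 5. [(x - 9) - 6 = -16] peel the -6: add 6 from each side, so sub: x - 9 = -10.
Step 6. [x - 9 = -10] peel the -9: add 9 from each side. So sub: x = -1.

Answer: x ∈ {-1}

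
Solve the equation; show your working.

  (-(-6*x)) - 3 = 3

Step 1. [(-(-6*x)) - 3 = 3] the outer -3 inverts by adding 3. So sub: -(-6*x) = 6.
Step 2. [-(-6*x) = 6] flip signs both sides. So neg: -6*x = -6.
Step 3. [-6*x = -6] leading coefficient -6: divide by -6, so div: x = 1.

Answer: x ∈ {1}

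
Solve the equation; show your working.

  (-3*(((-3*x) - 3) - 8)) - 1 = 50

Step 1. [(-3*(((-3*x) - 3) - 8)) - 1 = 50] the outer -1 inverts by adding 1. So sub: -3*(((-3*x) - 3) - 8) = 51.
Step 2. [-3*(((-3*x) - 3) - 8) = 51] -3 out front; divide by -3, so div: ((-3*x) - 3) - 8 = -17.
Step 3. [((-3*x) - 3) - 8 = -17] the outer -8 inverts by adding 8. So sub: (-3*x) - 3 = -9.
Step 4. [(-3*x) - 3 = -9] common factor -3 (LHS and -9) — divide through, so factor: x + 1 = 3.
Step 5. [x + 1 = 3] peel the +1: subtract 1 from each side. So sub: x = 2.

Answer: x ∈ {2}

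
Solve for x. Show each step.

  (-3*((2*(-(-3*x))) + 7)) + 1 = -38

Step 1. [(-3*((2*(-(-3*x))) + 7)) + 1 = -38] +1 is outermost — subtract 1 both sides ⇒ sub: -3*((2*(-(-3*x))) + 7) = -39.
Step 2. [-3*((2*(-(-3*x))) + 7) = -39] leading coefficient -3: divide by -3 ⇒ div: (2*(-(-3*x))) + 7 = 13.
Step 3. [(2*(-(-3*x))) + 7 = 13] subtract 7: x sits inside (… + 7), so sub: 2*(-(-3*x)) = 6.
Step 4. [2*(-(-3*x)) = 6] leading coefficient 2: divide by 2 ⇒ div: -(-3*x) = 3.
Step 5. [-(-3*x) = 3] flip signs both sides, so neg: -3*x = -3.
Step 6. [-3*x = -3] LHS = -3·(…); ÷-3 both sides, so div: x = 1.

Answer: x ∈ {1}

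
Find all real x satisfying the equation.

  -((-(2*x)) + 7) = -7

Step 1. [-((-(2*x)) + 7) = -7] flip signs both sides. So neg: (-(2*x)) + 7 = 7.
Step 2. [(-(2*x)) + 7 = 7] +7 is outermost — subtract 7 both sides. So sub: -(2*x) = 0.
Step 3. [-(2*x) = 0] LHS negated; negate both sides ⇒ neg: 2*x = 0.
Step 4. [2*x = 0] LHS = 2·(…); ÷2 both sides ⇒ div: x = 0.

Answer: x ∈ {0}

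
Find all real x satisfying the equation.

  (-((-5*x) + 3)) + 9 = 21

Step 1. [(-((-5*x) + 3)) + 9 = 21] subtract 9: x sits inside (… + 9). So sub: -((-5*x) + 3) = 12.
Step 2. [-((-5*x) + 3) = 12] leading − — multiply by −1. So neg: (-5*x) + 3 = -12.
Step 3. [(-5*x) + 3 = -12] peel the +3: subtract 3 from each side ⇒ sub: -5*x = -15.
Step 4. [-5*x = -15] LHS = -5·(…); ÷-5 both sides, so div: x = 3.

Answer: x ∈ {3}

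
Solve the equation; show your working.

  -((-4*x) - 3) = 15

Step 1. [-((-4*x) - 3) = 15] flip signs both sides, so neg: (-4*x) - 3 = -15.
Step 2. [(-4*x) - 3 = -15] add 3: x sits inside (… - 3), so sub: -4*x = -12.
Step 3. [-4*x = -12] leading coefficient -4: divide by -4. So div: x = 3.

Answer: x ∈ {3}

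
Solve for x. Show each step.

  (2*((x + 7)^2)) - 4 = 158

Step 1. [(2*((x + 7)^2)) - 4 = 158] -4 is outermost — add 4 both sides. So sub: 2*((x + 7)^2) = 162.
Step 2. [2*((x + 7)^2) = 162] 2·(inner) — divide through by 2 ⇒ div: (x + 7)^2 = 81.
Step 3. [(x + 7)^2 = 81] √ both sides: 81 ≥ 0 gives two branches, so sqrt: x + 7 = 9 or -9.
Step 4. [x + 7 = 9 or -9] peel the +7: subtract 7 from each side ⇒ sub: x = 2 or -16.

Answer: x ∈ {-16, 2}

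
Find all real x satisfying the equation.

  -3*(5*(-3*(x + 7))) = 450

Step 1. [-3*(5*(-3*(x + 7))) = 450] -3·(inner) — divide through by -3, so div: 5*(-3*(x + 7)) = -150.
Step 2. [5*(-3*(x + 7)) = -150] divide by the outer 5. So div: -3*(x + 7) = -30.
Step 3. [-3*(x + 7) = -30] -3·(inner) — divide through by -3, so div: x + 7 = 10.
Step 4. [x + 7 = 10] subtract 7: x sits inside (… + 7) ⇒ sub: x = 3.

Answer: x ∈ {3}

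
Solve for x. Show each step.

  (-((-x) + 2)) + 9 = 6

Step 1. [(-((-x) + 2)) + 9 = 6] 9 comes off first (subtract 9) ⇒ sub: -((-x) + 2) = -3.
Step 2. [-((-x) + 2) = -3] LHS negated; negate both sides ⇒ neg: (-x) + 2 = 3.
Step 3. [(-x) + 2 = 3] 2 comes off first (subtract 2). So sub: -x = 1.
Step 4. [-x = 1] flip signs both sides. So neg: x = -1.

Answer: x ∈ {-1}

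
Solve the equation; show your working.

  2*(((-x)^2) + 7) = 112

Step 1. [2*(((-x)^2) + 7) = 112] LHS = 2·(…); ÷2 both sides. So div: ((-x)^2) + 7 = 56.
Step 2. [((-x)^2) + 7 = 56] peel the +7: subtract 7 from each side. So sub: (-x)^2 = 49.
Step 3. [(-x)^2 = 49] √ both sides: 49 ≥ 0 gives two branches, so sqrt: -x = 7 or -7.
Step 4. [-x = 7 or -7] LHS negated; negate both sides, so neg: x = -7 or 7.

Answer: x ∈ {-7, 7}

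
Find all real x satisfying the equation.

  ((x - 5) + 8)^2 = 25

Step 1. [((x - 5) + 8)^2 = 25] 25 ≥ 0, LHS is (·)² — take ±√. So sqrt: (x - 5) + 8 = 5 or -5.
Step 2. [(x - 5) + 8 = 5 or -5] +8 is outermost — subtract 8 both sides ⇒ sub: x - 5 = -3 or -13.
Step 3. [x - 5 = -3 or -13] 5 comes off first (add 5) ⇒ sub: x = 2 or -8.

Answer: x ∈ {-8, 2}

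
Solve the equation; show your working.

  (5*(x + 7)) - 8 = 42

Step 1. [(5*(x + 7)) - 8 = 42] add 8: x sits inside (… - 8) ⇒ sub: 5*(x + 7) = 50.
Step 2. [5*(x + 7) = 50] 5·(inner) — divide through by 5, so div: x + 7 = 10.
Step 3. [x + 7 = 10] subtract 7: x sits inside (… + 7). So sub: x = 3.

Answer: x ∈ {3}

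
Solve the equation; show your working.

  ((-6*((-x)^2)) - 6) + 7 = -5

Step 1. [((-6*((-x)^2)) - 6) + 7 = -5] subtract 7: x sits inside (… + 7), so sub: (-6*((-x)^2)) - 6 = -12.
Step 2. [(-6*((-x)^2)) - 6 = -12] common factor -6 (LHS and -12) — divide through. So factor: ((-x)^2) + 1 = 2.
Step 3. [((-x)^2) + 1 = 2] peel the +1: subtract 1 from each side ⇒ sub: (-x)^2 = 1.
Step 4. [(-x)^2 = 1] LHS squared, RHS 1 ≥ 0: apply √ (±), so sqrt: -x = 1 or -1.
Step 5. [-x = 1 or -1] flip signs both sides, so neg: x = -1 or 1.

Answer: x ∈ {-1, 1}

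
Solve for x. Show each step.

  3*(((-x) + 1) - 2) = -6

Step 1. [3*(((-x) + 1) - 2) = -6] 3·(inner) — divide through by 3 ⇒ div: ((-x) + 1) - 2 = -2.
Step 2. [((-x) + 1) - 2 = -2] the outer -2 inverts by adding 2, so sub: (-x) + 1 = 0.
Step 3. [(-x) + 1 = 0] subtract 1: x sits inside (… + 1) ⇒ sub: -x = -1.
Step 4. [-x = -1] flip signs both sides ⇒ neg: x = 1.

Answer: x ∈ {1}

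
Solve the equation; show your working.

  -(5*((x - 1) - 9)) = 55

Step 1. [-(5*((x - 1) - 9)) = 55] leading − — multiply by −1, so neg: 5*((x - 1) - 9) = -55.
Step 2. [5*((x - 1) - 9) = -55] divide by the outer 5 ⇒ div: (x - 1) - 9 = -11.
Step 3. [(x - 1) - 9 = -11] the outer -9 inverts by adding 9. So sub: x - 1 = -2.
Step 4. [x - 1 = -2] peel the -1: add 1 from each side ⇒ sub: x = -1.

Answer: x ∈ {-1}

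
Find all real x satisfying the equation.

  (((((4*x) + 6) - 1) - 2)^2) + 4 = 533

Step 1. [(((((4*x) + 6) - 1) - 2)^2) + 4 = 533] subtract 4: x sits inside (… + 4). So sub: ((((4*x) + 6) - 1) - 2)^2 = 529.
Step 2. [((((4*x) + 6) - 1) - 2)^2 = 529] 529 ≥ 0, LHS is (·)² — take ±√. So sqrt: (((4*x) + 6) - 1) - 2 = 23 or -23.
Step 3. [(((4*x) + 6) - 1) - 2 = 23 or -23] the outer -2 inverts by adding 2. So sub: ((4*x) + 6) - 1 = 25 or -21.
Step 4. [((4*x) + 6) - 1 = 25 or -21] -1 is outermost — add 1 both sides ⇒ sub: (4*x) + 6 = 26 or -20.
Step 5. [(4*x) + 6 = 26 or -20] the outer +6 inverts by subtracting 6 ⇒ sub: 4*x = 20 or -26.
Step 6. [4*x = 20 or -26] leading coefficient 4: divide by 4. So div: x = 5 or -13/2.

Answer: x ∈ {-13/2, 5}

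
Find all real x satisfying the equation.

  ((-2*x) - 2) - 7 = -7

Step 1. [((-2*x) - 2) - 7 = -7] -7 is outermost — add 7 both sides, so sub: (-2*x) - 2 = 0.
Step 2. [(-2*x) - 2 = 0] -2 | LHS and -2 | 0: pull -2 out. So factor: x + 1 = 0.
Step 3. [x + 1 = 0] peel the +1: subtract 1 from each side. So sub: x = -1.

Answer: x ∈ {-1}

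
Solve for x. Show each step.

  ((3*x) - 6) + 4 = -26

Step 1. [((3*x) - 6) + 4 = -26] the outer +4 inverts by subtracting 4, so sub: (3*x) - 6 = -30.
Step 2. [(3*x) - 6 = -30] 3 divides every term; factor it out, so factor: x - 2 = -10.
Step 3. [x - 2 = -10] the outer -2 inverts by adding 2. So sub: x = -8.

Answer: x ∈ {-8}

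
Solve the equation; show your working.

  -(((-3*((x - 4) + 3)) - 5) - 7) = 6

Step 1. [-(((-3*((x - 4) + 3)) - 5) - 7) = 6] leading − — multiply by −1 ⇒ neg: ((-3*((x - 4) + 3)) - 5) - 7 = -6.
Step 2. [((-3*((x - 4) + 3)) - 5) - 7 = -6] the outer -7 inverts by adding 7. So sub: (-3*((x - 4) + 3)) - 5 = 1.
Step 3. [(-3*((x - 4) + 3)) - 5 = 1] -5 is outermost — add 5 both sides, so sub: -3*((x - 4) + 3) = 6.
Step 4. [-3*((x - 4) + 3) = 6] -3·(inner) — divide through by -3 ⇒ div: (x - 4) + 3 = -2.
Step 5. [(x - 4) + 3 = -2] peel the +3: subtract 3 from each side, so sub: x - 4 = -5.
Step 6. [x - 4 = -5] the outer -4 inverts by adding 4, so sub: x = -1.

Answer: x ∈ {-1}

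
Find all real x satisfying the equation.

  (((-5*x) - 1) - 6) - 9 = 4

Step 1. [(((-5*x) - 1) - 6) - 9 = 4] the outer -9 inverts by adding 9. So sub: ((-5*x) - 1) - 6 = 13.
Step 2. [((-5*x) - 1) - 6 = 13] peel the -6: add 6 from each side, so sub: (-5*x) - 1 = 19.
Step 3. [(-5*x) - 1 = 19] add 1: x sits inside (… - 1). So sub: -5*x = 20.
Step 4. [-5*x = 20] divide by the outer -5 ⇒ div: x = -4.

Answer: x ∈ {-4}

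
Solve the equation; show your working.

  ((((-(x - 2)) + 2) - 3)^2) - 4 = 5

Step 1. [((((-(x - 2)) + 2) - 3)^2) - 4 = 5] -4 is outermost — add 4 both sides ⇒ sub: (((-(x - 2)) + 2) - 3)^2 = 9.
Step 2. [(((-(x - 2)) + 2) - 3)^2 = 9] √ both sides: 9 ≥ 0 gives two branches. So sqrt: ((-(x - 2)) + 2) - 3 = 3 or -3.
Step 3. [((-(x - 2)) + 2) - 3 = 3 or -3] 3 comes off first (add 3). So sub: (-(x - 2)) + 2 = 6 or 0.
Step 4. [(-(x - 2)) + 2 = 6 or 0] 2 comes off first (subtract 2). So sub: -(x - 2) = 4 or -2.
Step 5. [-(x - 2) = 4 or -2] leading − — multiply by −1. So neg: x - 2 = -4 or 2.
Step 6. [x - 2 = -4 or 2] -2 is outermost — add 2 both sides, so sub: x = -2 or 4.

Answer: x ∈ {-2, 4}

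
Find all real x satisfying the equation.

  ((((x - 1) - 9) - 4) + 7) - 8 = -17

Step 1. [((((x - 1) - 9) - 4) + 7) - 8 = -17] peel the -8: add 8 from each side. So sub: (((x - 1) - 9) - 4) + 7 = -9.
Step 2. [(((x - 1) - 9) - 4) + 7 = -9] the outer +7 inverts by subtracting 7, so sub: ((x - 1) - 9) - 4 = -16.
Step 3. [((x - 1) - 9) - 4 = -16] -4 is outermost — add 4 both sides, so sub: (x - 1) - 9 = -12.
Step 4. [(x - 1) - 9 = -12] add 9: x sits inside (… - 9), so sub: x - 1 = -3.
Step 5. [x - 1 = -3] -1 is outermost — add 1 both sides. So sub: x = -2.

Answer: x ∈ {-2}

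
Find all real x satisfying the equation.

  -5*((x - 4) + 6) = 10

Step 1. [-5*((x - 4) + 6) = 10] LHS = -5·(…); ÷-5 both sides ⇒ div: (x - 4) + 6 = -2.
Step 2. [(x - 4) + 6 = -2] +6 is outermost — subtract 6 both sides ⇒ sub: x - 4 = -8.
Step 3. [x - 4 = -8] add 4: x sits inside (… - 4) ⇒ sub: x = -4.

Answer: x ∈ {-4}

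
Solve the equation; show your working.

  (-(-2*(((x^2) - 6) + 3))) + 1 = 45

Step 1. [(-(-2*(((x^2) - 6) + 3))) + 1 = 45] 1 comes off first (subtract 1). So sub: -(-2*(((x^2) - 6) + 3)) = 44.
Step 2. [-(-2*(((x^2) - 6) + 3)) = 44] LHS negated; negate both sides ⇒ neg: -2*(((x^2) - 6) + 3) = -44.
Step 3. [-2*(((x^2) - 6) + 3) = -44] leading coefficient -2: divide by -2 ⇒ div: ((x^2) - 6) + 3 = 22.
Step 4. [((x^2) - 6) + 3 = 22] the outer +3 inverts by subtracting 3 ⇒ sub: (x^2) - 6 = 19.
Step 5. [(x^2) - 6 = 19] add 6: x sits inside (… - 6) ⇒ sub: x^2 = 25.
Step 6. [x^2 = 25] √ both sides: 25 ≥ 0 gives two branches. So sqrt: x = 5 or -5.

Answer: x ∈ {-5, 5}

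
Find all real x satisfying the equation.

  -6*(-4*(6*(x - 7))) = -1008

Step 1. [-6*(-4*(6*(x - 7))) = -1008] LHS = -6·(…); ÷-6 both sides, so div: -4*(6*(x - 7)) = 168.
Step 2. [-4*(6*(x - 7)) = 168] -4·(inner) — divide through by -4, so div: 6*(x - 7) = -42.
Step 3. [6*(x - 7) = -42] LHS = 6·(…); ÷6 both sides. So div: x - 7 = -7.
Step 4. [x - 7 = -7] add 7: x sits inside (… - 7) ⇒ sub: x = 0.

Answer: x ∈ {0}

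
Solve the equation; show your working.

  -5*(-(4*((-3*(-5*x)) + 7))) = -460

Step 1. [-5*(-(4*((-3*(-5*x)) + 7))) = -460] -5·(inner) — divide through by -5. So div: -(4*((-3*(-5*x)) + 7)) = 92.
Step 2. [-(4*((-3*(-5*x)) + 7)) = 92] flip signs both sides ⇒ neg: 4*((-3*(-5*x)) + 7) = -92.
Step 3. [4*((-3*(-5*x)) + 7) = -92] 4·(inner) — divide through by 4 ⇒ div: (-3*(-5*x)) + 7 = -23.
Step 4. [(-3*(-5*x)) + 7 = -23] the outer +7 inverts by subtracting 7 ⇒ sub: -3*(-5*x) = -30.
Step 5. [-3*(-5*x) = -30] LHS = -3·(…); ÷-3 both sides. So div: -5*x = 10.
Step 6. [-5*x = 10] -5 out front; divide by -5. So div: x = -2.

Answer: x ∈ {-2}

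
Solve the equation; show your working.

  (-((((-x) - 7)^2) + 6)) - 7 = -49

Step 1. [(-((((-x) - 7)^2) + 6)) - 7 = -49] 7 comes off first (add 7). So sub: -((((-x) - 7)^2) + 6) = -42.
Step 2. [-((((-x) - 7)^2) + 6) = -42] flip signs both sides ⇒ neg: (((-x) - 7)^2) + 6 = 42.
Step 3. [(((-x) - 7)^2) + 6 = 42] peel the +6: subtract 6 from each side. So sub: ((-x) - 7)^2 = 36.
Step 4. [((-x) - 7)^2 = 36] LHS squared, RHS 36 ≥ 0: apply √ (±), so sqrt: (-x) - 7 = 6 or -6.
Step 5. [(-x) - 7 = 6 or -6] 7 comes off first (add 7), so sub: -x = 13 or 1.
Step 6. [-x = 13 or 1] flip signs both sides ⇒ neg: x = -13 or -1.

Answer: x ∈ {-13, -1}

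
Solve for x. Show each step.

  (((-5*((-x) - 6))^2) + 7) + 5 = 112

Step 1. [(((-5*((-x) - 6))^2) + 7) + 5 = 112] 5 comes off first (subtract 5) ⇒ sub: ((-5*((-x) - 6))^2) + 7 = 107.
Step 2. [((-5*((-x) - 6))^2) + 7 = 107] subtract 7: x sits inside (… + 7). So sub: (-5*((-x) - 6))^2 = 100.
Step 3. [(-5*((-x) - 6))^2 = 100] 100 ≥ 0, LHS is (·)² — take ±√, so sqrt: -5*((-x) - 6) = 10 or -10.
Step 4. [-5*((-x) - 6) = 10 or -10] -5·(inner) — divide through by -5, so div: (-x) - 6 = -2 or 2.
Step 5. [(-x) - 6 = -2 or 2] the outer -6 inverts by adding 6, so sub: -x = 4 or 8.
Step 6. [-x = 4 or 8] flip signs both sides, so neg: x = -4 or -8.

Answer: x ∈ {-8, -4}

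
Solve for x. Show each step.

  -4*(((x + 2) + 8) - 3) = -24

Step 1. [-4*(((x + 2) + 8) - 3) = -24] leading coefficient -4: divide by -4, so div: ((x + 2) + 8) - 3 = 6.
Step 2. [((x + 2) + 8) - 3 = 6] -3 is outermost — add 3 both sides. So sub: (x + 2) + 8 = 9.
Step 3. [(x + 2) + 8 = 9] peel the +8: subtract 8 from each side, so sub: x + 2 = 1.
Step 4. [x + 2 = 1] +2 is outermost — subtract 2 both sides, so sub: x = -1.

Answer: x ∈ {-1}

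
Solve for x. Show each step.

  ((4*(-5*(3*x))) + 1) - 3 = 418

Step 1. [((4*(-5*(3*x))) + 1) - 3 = 418] the outer -3 inverts by adding 3 ⇒ sub: (4*(-5*(3*x))) + 1 = 421.
Step 2. [(4*(-5*(3*x))) + 1 = 421] +1 is outermost — subtract 1 both sides. So sub: 4*(-5*(3*x)) = 420.
Step 3. [4*(-5*(3*x)) = 420] 4·(inner) — divide through by 4 ⇒ div: -5*(3*x) = 105.
Step 4. [-5*(3*x) = 105] -5 out front; divide by -5, so div: 3*x = -21.
Step 5. [3*x = -21] 3 out front; divide by 3, so div: x = -7.

Answer: x ∈ {-7}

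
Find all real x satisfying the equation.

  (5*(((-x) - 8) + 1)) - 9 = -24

Step 1. [(5*(((-x) - 8) + 1)) - 9 = -24] add 9: x sits inside (… - 9) ⇒ sub: 5*(((-x) - 8) + 1) = -15.
Step 2. [5*(((-x) - 8) + 1) = -15] 5·(inner) — divide through by 5, so div: ((-x) - 8) + 1 = -3.
Step 3. [((-x) - 8) + 1 = -3] subtract 1: x sits inside (… + 1). So sub: (-x) - 8 = -4.
Step 4. [(-x) - 8 = -4] -8 is outermost — add 8 both sides. So sub: -x = 4.
Step 5. [-x = 4] leading − — multiply by −1 ⇒ neg: x = -4.

Answer: x ∈ {-4}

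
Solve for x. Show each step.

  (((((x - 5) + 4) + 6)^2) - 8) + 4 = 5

Step 1. [(((((x - 5) + 4) + 6)^2) - 8) + 4 = 5] the outer +4 inverts by subtracting 4 ⇒ sub: ((((x - 5) + 4) + 6)^2) - 8 = 1.
Step 2. [((((x - 5) + 4) + 6)^2) - 8 = 1] the outer -8 inverts by adding 8, so sub: (((x - 5) + 4) + 6)^2 = 9.
Step 3. [(((x - 5) + 4) + 6)^2 = 9] √ both sides: 9 ≥ 0 gives two branches ⇒ sqrt: ((x - 5) + 4) + 6 = 3 or -3.
Step 4. [((x - 5) + 4) + 6 = 3 or -3] the outer +6 inverts by subtracting 6, so sub: (x - 5) + 4 = -3 or -9.
Step 5. [(x - 5) + 4 = -3 or -9] the outer +4 inverts by subtracting 4, so sub: x - 5 = -7 or -13.
Step 6. [x - 5 = -7 or -13] 5 comes off first (add 5) ⇒ sub: x = -2 or -8.

Answer: x ∈ {-8, -2}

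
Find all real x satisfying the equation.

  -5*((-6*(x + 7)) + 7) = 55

Step 1. [-5*((-6*(x + 7)) + 7) = 55] -5·(inner) — divide through by -5. So div: (-6*(x + 7)) + 7 = -11.
Step 2. [(-6*(x + 7)) + 7 = -11] the outer +7 inverts by subtracting 7 ⇒ sub: -6*(x + 7) = -18.
Step 3. [-6*(x + 7) = -18] -6·(inner) — divide through by -6. So div: x + 7 = 3.
Step 4. [x + 7 = 3] +7 is outermost — subtract 7 both sides. So sub: x = -4.

Answer: x ∈ {-4}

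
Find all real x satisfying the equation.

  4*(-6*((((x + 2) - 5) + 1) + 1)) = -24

Step 1. [4*(-6*((((x + 2) - 5) + 1) + 1)) = -24] leading coefficient 4: divide by 4. So div: -6*((((x + 2) - 5) + 1) + 1) = -6.
Step 2. [-6*((((x + 2) - 5) + 1) + 1) = -6] divide by the outer -6, so div: (((x + 2) - 5) + 1) + 1 = 1.
Step 3. [(((x + 2) - 5) + 1) + 1 = 1] +1 is outermost — subtract 1 both sides. So sub: ((x + 2) - 5) + 1 = 0.
Step 4. [((x + 2) - 5) + 1 = 0] subtract 1: x sits inside (… + 1). So sub: (x + 2) - 5 = -1.
Step 5. [(x + 2) - 5 = -1] -5 is outermost — add 5 both sides, so sub: x + 2 = 4.
Step 6. [x + 2 = 4] +2 is outermost — subtract 2 both sides ⇒ sub: x = 2.

Answer: x ∈ {2}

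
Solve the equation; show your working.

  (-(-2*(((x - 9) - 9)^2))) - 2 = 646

Step 1. [(-(-2*(((x - 9) - 9)^2))) - 2 = 646] the outer -2 inverts by adding 2, so sub: -(-2*(((x - 9) - 9)^2)) = 648.
Step 2. [-(-2*(((x - 9) - 9)^2)) = 648] leading − — multiply by −1 ⇒ neg: -2*(((x - 9) - 9)^2) = -648.
Step 3. [-2*(((x - 9) - 9)^2) = -648] -2 out front; divide by -2. So div: ((x - 9) - 9)^2 = 324.
Step 4. [((x - 9) - 9)^2 = 324] 324 ≥ 0, LHS is (·)² — take ±√, so sqrt: (x - 9) - 9 = 18 or -18.
Step 5. [(x - 9) - 9 = 18 or -18] the outer -9 inverts by adding 9, so sub: x - 9 = 27 or -9.
Step 6. [x - 9 = 27 or -9] add 9: x sits inside (… - 9) ⇒ sub: x = 36 or 0.

Answer: x ∈ {0, 36}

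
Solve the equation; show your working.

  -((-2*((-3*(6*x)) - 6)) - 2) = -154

Step 1. [-((-2*((-3*(6*x)) - 6)) - 2) = -154] flip signs both sides ⇒ neg: (-2*((-3*(6*x)) - 6)) - 2 = 154.
Step 2. [(-2*((-3*(6*x)) - 6)) - 2 = 154] peel the -2: add 2 from each side. So sub: -2*((-3*(6*x)) - 6) = 156.
Step 3. [-2*((-3*(6*x)) - 6) = 156] leading coefficient -2: divide by -2 ⇒ div: (-3*(6*x)) - 6 = -78.
Step 4. [(-3*(6*x)) - 6 = -78] common factor -3 (LHS and -78) — divide through ⇒ factor: (6*x) + 2 = 26.
Step 5. [(6*x) + 2 = 26] peel the +2: subtract 2 from each side. So sub: 6*x = 24.
Step 6. [6*x = 24] 6 out front; divide by 6, so div: x = 4.

Answer: x ∈ {4}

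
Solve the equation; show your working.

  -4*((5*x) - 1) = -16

Step 1. [-4*((5*x) - 1) = -16] LHS = -4·(…); ÷-4 both sides. So div: (5*x) - 1 = 4.
Step 2. [(5*x) - 1 = 4] 1 comes off first (add 1) ⇒ sub: 5*x = 5.
Step 3. [5*x = 5] divide by the outer 5, so div: x = 1.

Answer: x ∈ {1}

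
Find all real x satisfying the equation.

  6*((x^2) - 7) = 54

Step 1. [6*((x^2) - 7) = 54] 6·(inner) — divide through by 6, so div: (x^2) - 7 = 9.
Step 2. [(x^2) - 7 = 9] add 7: x sits inside (… - 7) ⇒ sub: x^2 = 16.
Step 3. [x^2 = 16] √ both sides: 16 ≥ 0 gives two branches. So sqrt: x = 4 or -4.

Answer: x ∈ {-4, 4}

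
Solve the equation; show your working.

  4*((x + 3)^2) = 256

Step 1. [4*((x + 3)^2) = 256] divide by the outer 4, so div: (x + 3)^2 = 64.
Step 2. [(x + 3)^2 = 64] LHS squared, RHS 64 ≥ 0: apply √ (±), so sqrt: x + 3 = 8 or -8.
Step 3. [x + 3 = 8 or -8] the outer +3 inverts by subtracting 3. So sub: x = 5 or -11.

Answer: x ∈ {-11, 5}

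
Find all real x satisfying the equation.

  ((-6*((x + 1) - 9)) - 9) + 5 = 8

Step 1. [((-6*((x + 1) - 9)) - 9) + 5 = 8] peel the +5: subtract 5 from each side, so sub: (-6*((x + 1) - 9)) - 9 = 3.
Step 2. [(-6*((x + 1) - 9)) - 9 = 3] the outer -9 inverts by adding 9. So sub: -6*((x + 1) - 9) = 12.
Step 3. [-6*((x + 1) - 9) = 12] -6 out front; divide by -6, so div: (x + 1) - 9 = -2.
Step 4. [(x + 1) - 9 = -2] 9 comes off first (add 9) ⇒ sub: x + 1 = 7.
Step 5. [x + 1 = 7] +1 is outermost — subtract 1 both sides. So sub: x = 6.

Answer: x ∈ {6}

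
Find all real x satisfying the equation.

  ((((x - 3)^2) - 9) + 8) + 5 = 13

Step 1. [((((x - 3)^2) - 9) + 8) + 5 = 13] the outer +5 inverts by subtracting 5, so sub: (((x - 3)^2) - 9) + 8 = 8.
Step 2. [(((x - 3)^2) - 9) + 8 = 8] the outer +8 inverts by subtracting 8. So sub: ((x - 3)^2) - 9 = 0.
Step 3. [((x - 3)^2) - 9 = 0] peel the -9: add 9 from each side ⇒ sub: (x - 3)^2 = 9.
Step 4. [(x - 3)^2 = 9] √ both sides: 9 ≥ 0 gives two branches ⇒ sqrt: x - 3 = 3 or -3.
Step 5. [x - 3 = 3 or -3] add 3: x sits inside (… - 3), so sub: x = 6 or 0.

Answer: x ∈ {0, 6}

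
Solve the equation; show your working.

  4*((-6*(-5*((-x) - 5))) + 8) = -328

Step 1. [4*((-6*(-5*((-x) - 5))) + 8) = -328] 4 out front; divide by 4, so div: (-6*(-5*((-x) - 5))) + 8 = -82.
Step 2. [(-6*(-5*((-x) - 5))) + 8 = -82] the outer +8 inverts by subtracting 8. So sub: -6*(-5*((-x) - 5)) = -90.
Step 3. [-6*(-5*((-x) - 5)) = -90] -6 out front; divide by -6 ⇒ div: -5*((-x) - 5) = 15.
Step 4. [-5*((-x) - 5) = 15] LHS = -5·(…); ÷-5 both sides. So div: (-x) - 5 = -3.
Step 5. [(-x) - 5 = -3] the outer -5 inverts by adding 5, so sub: -x = 2.
Step 6. [-x = 2] LHS negated; negate both sides ⇒ neg: x = -2.

Answer: x ∈ {-2}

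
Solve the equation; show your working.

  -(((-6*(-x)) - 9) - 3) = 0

Step 1. [-(((-6*(-x)) - 9) - 3) = 0] flip signs both sides. So neg: ((-6*(-x)) - 9) - 3 = 0.
Step 2. [((-6*(-x)) - 9) - 3 = 0] peel the -3: add 3 from each side, so sub: (-6*(-x)) - 9 = 3.
Step 3. [(-6*(-x)) - 9 = 3] peel the -9: add 9 from each side ⇒ sub: -6*(-x) = 12.
Step 4. [-6*(-x) = 12] leading coefficient -6: divide by -6. So div: -x = -2.
Step 5. [-x = -2] flip signs both sides, so neg: x = 2.

Answer: x ∈ {2}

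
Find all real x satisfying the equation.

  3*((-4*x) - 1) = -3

Step 1. [3*((-4*x) - 1) = -3] LHS = 3·(…); ÷3 both sides, so div: (-4*x) - 1 = -1.
Step 2. [(-4*x) - 1 = -1] the outer -1 inverts by adding 1, so sub: -4*x = 0.
Step 3. [-4*x = 0] -4 out front; divide by -4. So div: x = 0.

Answer: x ∈ {0}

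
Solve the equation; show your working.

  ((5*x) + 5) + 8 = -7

Step 1. [((5*x) + 5) + 8 = -7] peel the +8: subtract 8 from each side, so sub: (5*x) + 5 = -15.
Step 2. [(5*x) + 5 = -15] 5 divides every term; factor it out. So factor: x + 1 = -3.
Step 3. [x + 1 = -3] peel the +1: subtract 1 from each side ⇒ sub: x = -4.

Answer: x ∈ {-4}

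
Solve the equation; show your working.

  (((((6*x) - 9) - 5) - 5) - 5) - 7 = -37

Step 1. [(((((6*x) - 9) - 5) - 5) - 5) - 7 = -37] 7 comes off first (add 7), so sub: ((((6*x) - 9) - 5) - 5) - 5 = -30.
Step 2. [((((6*x) - 9) - 5) - 5) - 5 = -30] add 5: x sits inside (… - 5). So sub: (((6*x) - 9) - 5) - 5 = -25.
Step 3. [(((6*x) - 9) - 5) - 5 = -25] the outer -5 inverts by adding 5 ⇒ sub: ((6*x) - 9) - 5 = -20.
Step 4. [((6*x) - 9) - 5 = -20] the outer -5 inverts by adding 5. So sub: (6*x) - 9 = -15.
Step 5. [(6*x) - 9 = -15] 9 comes off first (add 9). So sub: 6*x = -6.
Step 6. [6*x = -6] 6 out front; divide by 6, so div: x = -1.

Answer: x ∈ {-1}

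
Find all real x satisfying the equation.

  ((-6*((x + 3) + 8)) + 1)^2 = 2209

Step 1. [((-6*((x + 3) + 8)) + 1)^2 = 2209] √ both sides: 2209 ≥ 0 gives two branches ⇒ sqrt: (-6*((x + 3) + 8)) + 1 = 47 or -47.
Step 2. [(-6*((x + 3) + 8)) + 1 = 47 or -47] subtract 1: x sits inside (… + 1) ⇒ sub: -6*((x + 3) + 8) = 46 or -48.
Step 3. [-6*((x + 3) + 8) = 46 or -48] divide by the outer -6, so div: (x + 3) + 8 = -23/3 or 8.
Step 4. [(x + 3) + 8 = -23/3 or 8] peel the +8: subtract 8 from each side ⇒ sub: x + 3 = -47/3 or 0.
Step 5. [x + 3 = -47/3 or 0] +3 is outermost — subtract 3 both sides ⇒ sub: x = -56/3 or -3.

Answer: x ∈ {-56/3, -3}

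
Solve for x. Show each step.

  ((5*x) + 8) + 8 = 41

Step 1. [((5*x) + 8) + 8 = 41] peel the +8: subtract 8 from each side ⇒ sub: (5*x) + 8 = 33.
Step 2. [(5*x) + 8 = 33] 8 comes off first (subtract 8). So sub: 5*x = 25.
Step 3. [5*x = 25] 5·(inner) — divide through by 5. So div: x = 5.

Answer: x ∈ {5}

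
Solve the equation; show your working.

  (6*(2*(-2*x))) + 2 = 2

Step 1. [(6*(2*(-2*x))) + 2 = 2] subtract 2: x sits inside (… + 2) ⇒ sub: 6*(2*(-2*x)) = 0.
Step 2. [6*(2*(-2*x)) = 0] LHS = 6·(…); ÷6 both sides ⇒ div: 2*(-2*x) = 0.
Step 3. [2*(-2*x) = 0] 2·(inner) — divide through by 2. So div: -2*x = 0.
Step 4. [-2*x = 0] -2 out front; divide by -2, so div: x = 0.

Answer: x ∈ {0}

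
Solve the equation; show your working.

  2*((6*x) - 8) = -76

Step 1. [2*((6*x) - 8) = -76] 2·(inner) — divide through by 2 ⇒ div: (6*x) - 8 = -38.
Step 2. [(6*x) - 8 = -38] 8 comes off first (add 8) ⇒ sub: 6*x = -30.
Step 3. [6*x = -30] 6·(inner) — divide through by 6 ⇒ div: x = -5.

Answer: x ∈ {-5}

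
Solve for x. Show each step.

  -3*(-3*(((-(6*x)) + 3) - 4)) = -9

Step 1. [-3*(-3*(((-(6*x)) + 3) - 4)) = -9] -3 out front; divide by -3 ⇒ div: -3*(((-(6*x)) + 3) - 4) = 3.
Step 2. [-3*(((-(6*x)) + 3) - 4) = 3] divide by the outer -3. So div: ((-(6*x)) + 3) - 4 = -1.
Step 3. [((-(6*x)) + 3) - 4 = -1] add 4: x sits inside (… - 4) ⇒ sub: (-(6*x)) + 3 = 3.
Step 4. [(-(6*x)) + 3 = 3] +3 is outermost — subtract 3 both sides ⇒ sub: -(6*x) = 0.
Step 5. [-(6*x) = 0] flip signs both sides ⇒ neg: 6*x = 0.
Step 6. [6*x = 0] divide by the outer 6 ⇒ div: x = 0.

Answer: x ∈ {0}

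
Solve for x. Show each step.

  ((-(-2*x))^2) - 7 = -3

Step 1. [((-(-2*x))^2) - 7 = -3] peel the -7: add 7 from each side ⇒ sub: (-(-2*x))^2 = 4.
Step 2. [(-(-2*x))^2 = 4] LHS squared, RHS 4 ≥ 0: apply √ (±) ⇒ sqrt: -(-2*x) = 2 or -2.
Step 3. [-(-2*x) = 2 or -2] flip signs both sides. So neg: -2*x = -2 or 2.
Step 4. [-2*x = -2 or 2] leading coefficient -2: divide by -2 ⇒ div: x = 1 or -1.

Answer: x ∈ {-1, 1}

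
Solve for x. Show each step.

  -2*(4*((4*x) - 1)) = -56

Step 1. [-2*(4*((4*x) - 1)) = -56] -2·(inner) — divide through by -2 ⇒ div: 4*((4*x) - 1) = 28.
Step 2. [4*((4*x) - 1) = 28] 4 out front; divide by 4, so div: (4*x) - 1 = 7.
Step 3. [(4*x) - 1 = 7] 1 comes off first (add 1) ⇒ sub: 4*x = 8.
Step 4. [4*x = 8] leading coefficient 4: divide by 4, so div: x = 2.

Answer: x ∈ {2}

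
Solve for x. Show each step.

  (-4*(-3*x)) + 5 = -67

Step 1. [(-4*(-3*x)) + 5 = -67] subtract 5: x sits inside (… + 5), so sub: -4*(-3*x) = -72.
Step 2. [-4*(-3*x) = -72] -4·(inner) — divide through by -4, so div: -3*x = 18.
Step 3. [-3*x = 18] -3·(inner) — divide through by -3. So div: x = -6.

Answer: x ∈ {-6}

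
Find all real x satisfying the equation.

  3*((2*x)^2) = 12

Step 1. [3*((2*x)^2) = 12] 3 out front; divide by 3 ⇒ div: (2*x)^2 = 4.
Step 2. [(2*x)^2 = 4] 4 ≥ 0, LHS is (·)² — take ±√ ⇒ sqrt: 2*x = 2 or -2.
Step 3. [2*x = 2 or -2] 2 out front; divide by 2 ⇒ div: x = 1 or -1.

Answer: x ∈ {-1, 1}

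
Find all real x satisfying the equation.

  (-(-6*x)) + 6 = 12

Step 1. [(-(-6*x)) + 6 = 12] the outer +6 inverts by subtracting 6 ⇒ sub: -(-6*x) = 6.
Step 2. [-(-6*x) = 6] flip signs both sides ⇒ neg: -6*x = -6.
Step 3. [-6*x = -6] leading coefficient -6: divide by -6 ⇒ div: x = 1.

Answer: x ∈ {1}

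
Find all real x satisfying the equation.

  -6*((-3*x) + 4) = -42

Step 1. [-6*((-3*x) + 4) = -42] -6 out front; divide by -6, so div: (-3*x) + 4 = 7.
Step 2. [(-3*x) + 4 = 7] +4 is outermost — subtract 4 both sides ⇒ sub: -3*x = 3.
Step 3. [-3*x = 3] -3 out front; divide by -3. So div: x = -1.

Answer: x ∈ {-1}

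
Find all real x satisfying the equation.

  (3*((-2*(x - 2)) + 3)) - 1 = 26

Step 1. [(3*((-2*(x - 2)) + 3)) - 1 = 26] -1 is outermost — add 1 both sides ⇒ sub: 3*((-2*(x - 2)) + 3) = 27.
Step 2. [3*((-2*(x - 2)) + 3) = 27] divide by the outer 3. So div: (-2*(x - 2)) + 3 = 9.
Step 3. [(-2*(x - 2)) + 3 = 9] subtract 3: x sits inside (… + 3), so sub: -2*(x - 2) = 6.
Step 4. [-2*(x - 2) = 6] -2 out front; divide by -2, so div: x - 2 = -3.
Step 5. [x - 2 = -3] the outer -2 inverts by adding 2 ⇒ sub: x = -1.

Answer: x ∈ {-1}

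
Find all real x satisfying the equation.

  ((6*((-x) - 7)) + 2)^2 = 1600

Step 1. [((6*((-x) - 7)) + 2)^2 = 1600] LHS squared, RHS 1600 ≥ 0: apply √ (±), so sqrt: (6*((-x) - 7)) + 2 = 40 or -40.
Step 2. [(6*((-x) - 7)) + 2 = 40 or -40] peel the +2: subtract 2 from each side, so sub: 6*((-x) - 7) = 38 or -42.
Step 3. [6*((-x) - 7) = 38 or -42] divide by the outer 6 ⇒ div: (-x) - 7 = 19/3 or -7.
Step 4. [(-x) - 7 = 19/3 or -7] add 7: x sits inside (… - 7) ⇒ sub: -x = 40/3 or 0.
Step 5. [-x = 40/3 or 0] LHS negated; negate both sides ⇒ neg: x = -40/3 or 0.

Answer: x ∈ {-40/3, 0}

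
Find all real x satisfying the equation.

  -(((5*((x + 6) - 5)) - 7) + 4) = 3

Step 1. [-(((5*((x + 6) - 5)) - 7) + 4) = 3] flip signs both sides. So neg: ((5*((x + 6) - 5)) - 7) + 4 = -3.
Step 2. [((5*((x + 6) - 5)) - 7) + 4 = -3] 4 comes off first (subtract 4) ⇒ sub: (5*((x + 6) - 5)) - 7 = -7.
Step 3. [(5*((x + 6) - 5)) - 7 = -7] peel the -7: add 7 from each side, so sub: 5*((x + 6) - 5) = 0.
Step 4. [5*((x + 6) - 5) = 0] LHS = 5·(…); ÷5 both sides ⇒ div: (x + 6) - 5 = 0.
Step 5. [(x + 6) - 5 = 0] add 5: x sits inside (… - 5) ⇒ sub: x + 6 = 5.
Step 6. [x + 6 = 5] the outer +6 inverts by subtracting 6 ⇒ sub: x = -1.

Answer: x ∈ {-1}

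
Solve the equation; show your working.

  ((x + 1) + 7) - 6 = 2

Step 1. [((x + 1) + 7) - 6 = 2] 6 comes off first (add 6), so sub: (x + 1) + 7 = 8.
Step 2. [(x + 1) + 7 = 8] 7 comes off first (subtract 7) ⇒ sub: x + 1 = 1.
Step 3. [x + 1 = 1] 1 comes off first (subtract 1), so sub: x = 0.

Answer: x ∈ {0}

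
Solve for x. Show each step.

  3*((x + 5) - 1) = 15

Step 1. [3*((x + 5) - 1) = 15] leading coefficient 3: divide by 3, so div: (x + 5) - 1 = 5.
Step 2. [(x + 5) - 1 = 5] 1 comes off first (add 1). So sub: x + 5 = 6.
Step 3. [x + 5 = 6] the outer +5 inverts by subtracting 5, so sub: x = 1.

Answer: x ∈ {1}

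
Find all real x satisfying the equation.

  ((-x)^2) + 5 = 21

Step 1. [((-x)^2) + 5 = 21] subtract 5: x sits inside (… + 5) ⇒ sub: (-x)^2 = 16.
Step 2. [(-x)^2 = 16] √ both sides: 16 ≥ 0 gives two branches. So sqrt: -x = 4 or -4.
Step 3. [-x = 4 or -4] LHS negated; negate both sides ⇒ neg: x = -4 or 4.

Answer: x ∈ {-4, 4}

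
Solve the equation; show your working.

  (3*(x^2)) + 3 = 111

Step 1. [(3*(x^2)) + 3 = 111] 3 divides every term; factor it out, so factor: (x^2) + 1 = 37.
Step 2. [(x^2) + 1 = 37] 1 comes off first (subtract 1), so sub: x^2 = 36.
Step 3. [x^2 = 36] 36 ≥ 0, LHS is (·)² — take ±√, so sqrt: x = 6 or -6.

Answer: x ∈ {-6, 6}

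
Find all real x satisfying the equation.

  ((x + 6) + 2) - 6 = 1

Step 1. [((x + 6) + 2) - 6 = 1] 6 comes off first (add 6) ⇒ sub: (x + 6) + 2 = 7.
Step 2. [(x + 6) + 2 = 7] subtract 2: x sits inside (… + 2), so sub: x + 6 = 5.
Step 3. [x + 6 = 5] the outer +6 inverts by subtracting 6, so sub: x = -1.

Answer: x ∈ {-1}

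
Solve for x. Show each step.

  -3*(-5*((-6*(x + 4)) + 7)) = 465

Step 1. [-3*(-5*((-6*(x + 4)) + 7)) = 465] LHS = -3·(…); ÷-3 both sides ⇒ div: -5*((-6*(x + 4)) + 7) = -155.
Step 2. [-5*((-6*(x + 4)) + 7) = -155] -5 out front; divide by -5. So div: (-6*(x + 4)) + 7 = 31.
Step 3. [(-6*(x + 4)) + 7 = 31] the outer +7 inverts by subtracting 7, so sub: -6*(x + 4) = 24.
Step 4. [-6*(x + 4) = 24] leading coefficient -6: divide by -6 ⇒ div: x + 4 = -4.
Step 5. [x + 4 = -4] 4 comes off first (subtract 4). So sub: x = -8.

Answer: x ∈ {-8}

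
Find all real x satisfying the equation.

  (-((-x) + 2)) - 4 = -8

Step 1. [(-((-x) + 2)) - 4 = -8] the outer -4 inverts by adding 4, so sub: -((-x) + 2) = -4.
Step 2. [-((-x) + 2) = -4] LHS negated; negate both sides, so neg: (-x) + 2 = 4.
Step 3. [(-x) + 2 = 4] 2 comes off first (subtract 2). So sub: -x = 2.
Step 4. [-x = 2] LHS negated; negate both sides. So neg: x = -2.

Answer: x ∈ {-2}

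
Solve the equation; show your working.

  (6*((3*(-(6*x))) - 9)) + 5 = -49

Step 1. [(6*((3*(-(6*x))) - 9)) + 5 = -49] peel the +5: subtract 5 from each side, so sub: 6*((3*(-(6*x))) - 9) = -54.
Step 2. [6*((3*(-(6*x))) - 9) = -54] 6 out front; divide by 6 ⇒ div: (3*(-(6*x))) - 9 = -9.
Step 3. [(3*(-(6*x))) - 9 = -9] the outer -9 inverts by adding 9, so sub: 3*(-(6*x)) = 0.
Step 4. [3*(-(6*x)) = 0] divide by the outer 3. So div: -(6*x) = 0.
Step 5. [-(6*x) = 0] flip signs both sides, so neg: 6*x = 0.
Step 6. [6*x = 0] divide by the outer 6. So div: x = 0.

Answer: x ∈ {0}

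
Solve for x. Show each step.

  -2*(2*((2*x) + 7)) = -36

Step 1. [-2*(2*((2*x) + 7)) = -36] divide by the outer -2. So div: 2*((2*x) + 7) = 18.
Step 2. [2*((2*x) + 7) = 18] 2 out front; divide by 2. So div: (2*x) + 7 = 9.
Step 3. [(2*x) + 7 = 9] peel the +7: subtract 7 from each side. So sub: 2*x = 2.
Step 4. [2*x = 2] 2·(inner) — divide through by 2. So div: x = 1.

Answer: x ∈ {1}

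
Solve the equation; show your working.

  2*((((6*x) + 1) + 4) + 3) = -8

Step 1. [2*((((6*x) + 1) + 4) + 3) = -8] divide by the outer 2, so div: (((6*x) + 1) + 4) + 3 = -4.
Step 2. [(((6*x) + 1) + 4) + 3 = -4] subtract 3: x sits inside (… + 3) ⇒ sub: ((6*x) + 1) + 4 = -7.
Step 3. [((6*x) + 1) + 4 = -7] 4 comes off first (subtract 4). So sub: (6*x) + 1 = -11.
Step 4. [(6*x) + 1 = -11] the outer +1 inverts by subtracting 1 ⇒ sub: 6*x = -12.
Step 5. [6*x = -12] 6·(inner) — divide through by 6 ⇒ div: x = -2.

Answer: x ∈ {-2}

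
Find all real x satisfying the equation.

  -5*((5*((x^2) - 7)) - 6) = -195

Step 1. [-5*((5*((x^2) - 7)) - 6) = -195] leading coefficient -5: divide by -5. So div: (5*((x^2) - 7)) - 6 = 39.
Step 2. [(5*((x^2) - 7)) - 6 = 39] -6 is outermost — add 6 both sides ⇒ sub: 5*((x^2) - 7) = 45.
Step 3. [5*((x^2) - 7) = 45] 5·(inner) — divide through by 5. So div: (x^2) - 7 = 9.
Step 4. [(x^2) - 7 = 9] add 7: x sits inside (… - 7) ⇒ sub: x^2 = 16.
Step 5. [x^2 = 16] √ both sides: 16 ≥ 0 gives two branches ⇒ sqrt: x = 4 or -4.

Answer: x ∈ {-4, 4}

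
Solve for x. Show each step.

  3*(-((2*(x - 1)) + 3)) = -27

Step 1. [3*(-((2*(x - 1)) + 3)) = -27] divide by the outer 3, so div: -((2*(x - 1)) + 3) = -9.
Step 2. [-((2*(x - 1)) + 3) = -9] flip signs both sides ⇒ neg: (2*(x - 1)) + 3 = 9.
Step 3. [(2*(x - 1)) + 3 = 9] the outer +3 inverts by subtracting 3, so sub: 2*(x - 1) = 6.
Step 4. [2*(x - 1) = 6] 2 out front; divide by 2, so div: x - 1 = 3.
Step 5. [x - 1 = 3] add 1: x sits inside (… - 1) ⇒ sub: x = 4.

Answer: x ∈ {4}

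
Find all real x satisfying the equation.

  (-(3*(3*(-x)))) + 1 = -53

Step 1. [(-(3*(3*(-x)))) + 1 = -53] 1 comes off first (subtract 1). So sub: -(3*(3*(-x))) = -54.
Step 2. [-(3*(3*(-x))) = -54] leading − — multiply by −1. So neg: 3*(3*(-x)) = 54.
Step 3. [3*(3*(-x)) = 54] leading coefficient 3: divide by 3. So div: 3*(-x) = 18.
Step 4. [3*(-x) = 18] leading coefficient 3: divide by 3, so div: -x = 6.
Step 5. [-x = 6] LHS negated; negate both sides. So neg: x = -6.

Answer: x ∈ {-6}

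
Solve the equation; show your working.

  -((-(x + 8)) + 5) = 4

Step 1. [-((-(x + 8)) + 5) = 4] leading − — multiply by −1 ⇒ neg: (-(x + 8)) + 5 = -4.
Step 2. [(-(x + 8)) + 5 = -4] the outer +5 inverts by subtracting 5, so sub: -(x + 8) = -9.
Step 3. [-(x + 8) = -9] LHS negated; negate both sides. So neg: x + 8 = 9.
Step 4. [x + 8 = 9] peel the +8: subtract 8 from each side, so sub: x = 1.

Answer: x ∈ {1}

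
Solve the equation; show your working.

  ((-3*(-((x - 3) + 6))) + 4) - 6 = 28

Step 1. [((-3*(-((x - 3) + 6))) + 4) - 6 = 28] add 6: x sits inside (… - 6), so sub: (-3*(-((x - 3) + 6))) + 4 = 34.
Step 2. [(-3*(-((x - 3) + 6))) + 4 = 34] subtract 4: x sits inside (… + 4), so sub: -3*(-((x - 3) + 6)) = 30.
Step 3. [-3*(-((x - 3) + 6)) = 30] -3·(inner) — divide through by -3. So div: -((x - 3) + 6) = -10.
Step 4. [-((x - 3) + 6) = -10] flip signs both sides. So neg: (x - 3) + 6 = 10.
Step 5. [(x - 3) + 6 = 10] peel the +6: subtract 6 from each side. So sub: x - 3 = 4.
Step 6. [x - 3 = 4] peel the -3: add 3 from each side, so sub: x = 7.

Answer: x ∈ {7}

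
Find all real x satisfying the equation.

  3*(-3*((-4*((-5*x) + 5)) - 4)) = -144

Step 1. [3*(-3*((-4*((-5*x) + 5)) - 4)) = -144] 3·(inner) — divide through by 3, so div: -3*((-4*((-5*x) + 5)) - 4) = -48.
Step 2. [-3*((-4*((-5*x) + 5)) - 4) = -48] LHS = -3·(…); ÷-3 both sides, so div: (-4*((-5*x) + 5)) - 4 = 16.
Step 3. [(-4*((-5*x) + 5)) - 4 = 16] -4 | LHS and -4 | 16: pull -4 out, so factor: ((-5*x) + 5) + 1 = -4.
Step 4. [((-5*x) + 5) + 1 = -4] 1 comes off first (subtract 1) ⇒ sub: (-5*x) + 5 = -5.
Step 5. [(-5*x) + 5 = -5] -5 divides every term; factor it out. So factor: x - 1 = 1.
Step 6. [x - 1 = 1] 1 comes off first (add 1), so sub: x = 2.

Answer: x ∈ {2}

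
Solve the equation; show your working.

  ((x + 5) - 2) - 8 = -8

Step 1. [((x + 5) - 2) - 8 = -8] 8 comes off first (add 8), so sub: (x + 5) - 2 = 0.
Step 2. [(x + 5) - 2 = 0] peel the -2: add 2 from each side ⇒ sub: x + 5 = 2.
Step 3. [x + 5 = 2] subtract 5: x sits inside (… + 5), so sub: x = -3.

Answer: x ∈ {-3}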